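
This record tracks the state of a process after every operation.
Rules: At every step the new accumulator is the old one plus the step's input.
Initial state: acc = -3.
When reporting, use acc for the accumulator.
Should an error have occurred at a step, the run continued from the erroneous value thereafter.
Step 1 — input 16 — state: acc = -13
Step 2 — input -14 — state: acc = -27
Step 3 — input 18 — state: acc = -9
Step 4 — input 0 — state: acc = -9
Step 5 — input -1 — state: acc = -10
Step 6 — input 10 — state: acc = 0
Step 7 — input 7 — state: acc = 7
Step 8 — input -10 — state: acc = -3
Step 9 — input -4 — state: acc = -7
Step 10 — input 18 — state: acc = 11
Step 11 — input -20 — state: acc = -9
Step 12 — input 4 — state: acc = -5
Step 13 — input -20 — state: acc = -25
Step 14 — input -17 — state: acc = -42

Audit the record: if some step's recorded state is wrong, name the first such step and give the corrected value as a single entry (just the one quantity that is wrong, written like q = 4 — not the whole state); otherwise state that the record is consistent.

1. acc = -3 + 16 = 13 (not what was recorded)
Step 1 is the first one off; corrected, acc = 13.

step 1, acc = 13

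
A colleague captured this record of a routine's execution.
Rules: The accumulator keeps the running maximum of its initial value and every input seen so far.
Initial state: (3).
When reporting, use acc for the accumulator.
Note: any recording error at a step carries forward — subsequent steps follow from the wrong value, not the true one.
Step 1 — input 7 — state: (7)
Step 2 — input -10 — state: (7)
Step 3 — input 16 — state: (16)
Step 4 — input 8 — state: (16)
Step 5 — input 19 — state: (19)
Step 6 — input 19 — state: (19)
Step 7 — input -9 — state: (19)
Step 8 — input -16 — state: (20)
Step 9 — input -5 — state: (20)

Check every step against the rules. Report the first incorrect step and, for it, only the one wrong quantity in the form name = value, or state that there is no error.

step 8, acc = 19

Step 1: acc = max(3, 7) = 7 — matches.
Step 2: acc = max(7, -10) = 7 — consistent with the record.
Step 3: acc = max(7, 16) = 16 — matches.
Step 4: acc = max(16, 8) = 16 — checks out.
Step 5: acc = max(16, 19) = 19 — exactly as logged.
Step 6: acc = max(19, 19) = 19 — confirmed correct.
Step 7: acc = max(19, -9) = 19 — checks out.
Step 8: acc = max(19, -16) = 19 — the recorded entry deviates here.
Step 8 is the first one off; corrected, acc = 19.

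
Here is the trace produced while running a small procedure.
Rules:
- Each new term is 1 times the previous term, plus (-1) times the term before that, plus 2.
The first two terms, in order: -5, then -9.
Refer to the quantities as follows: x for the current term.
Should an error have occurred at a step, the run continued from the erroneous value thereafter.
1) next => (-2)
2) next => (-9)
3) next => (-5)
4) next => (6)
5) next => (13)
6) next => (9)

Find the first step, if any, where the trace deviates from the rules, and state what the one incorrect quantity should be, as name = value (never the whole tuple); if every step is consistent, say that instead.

step 1: x = 1*(-9) + (-1)*(-5) + (2) = -2 -> matches
step 2: x = 1*(-2) + (-1)*(-9) + (2) = 9 -> first mismatch against the trace
Conclusion: step 2 carries the first error; the entry should be x = 9.

step 2, x = 9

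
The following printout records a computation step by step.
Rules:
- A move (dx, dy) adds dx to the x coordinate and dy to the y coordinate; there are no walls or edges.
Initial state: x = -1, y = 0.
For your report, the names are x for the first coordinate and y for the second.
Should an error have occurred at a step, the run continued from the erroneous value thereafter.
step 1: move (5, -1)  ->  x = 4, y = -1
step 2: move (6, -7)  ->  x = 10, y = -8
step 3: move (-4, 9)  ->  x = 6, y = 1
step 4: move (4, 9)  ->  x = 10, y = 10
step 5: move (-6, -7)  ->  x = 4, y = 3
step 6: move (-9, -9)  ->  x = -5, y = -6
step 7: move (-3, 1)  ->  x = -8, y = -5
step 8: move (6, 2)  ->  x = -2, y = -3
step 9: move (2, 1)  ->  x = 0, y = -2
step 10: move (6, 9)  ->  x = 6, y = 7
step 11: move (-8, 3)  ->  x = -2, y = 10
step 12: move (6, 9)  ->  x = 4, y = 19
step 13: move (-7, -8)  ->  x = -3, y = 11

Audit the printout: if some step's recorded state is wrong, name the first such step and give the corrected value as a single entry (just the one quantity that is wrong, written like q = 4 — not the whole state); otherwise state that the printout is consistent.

step 1: x = -1 + (5) = 4, y = 0 + (-1) = -1 -> confirmed correct
step 2: x = 4 + (6) = 10, y = -1 + (-7) = -8 -> matches
step 3: x = 10 + (-4) = 6, y = -8 + (9) = 1 -> no discrepancy
step 4: x = 6 + (4) = 10, y = 1 + (9) = 10 -> no discrepancy
step 5: x = 10 + (-6) = 4, y = 10 + (-7) = 3 -> exactly as logged
step 6: x = 4 + (-9) = -5, y = 3 + (-9) = -6 -> same as recorded
step 7: x = -5 + (-3) = -8, y = -6 + (1) = -5 -> matches
step 8: x = -8 + (6) = -2, y = -5 + (2) = -3 -> in agreement
step 9: x = -2 + (2) = 0, y = -3 + (1) = -2 -> in agreement
step 10: x = 0 + (6) = 6, y = -2 + (9) = 7 -> no discrepancy
step 11: x = 6 + (-8) = -2, y = 7 + (3) = 10 -> agrees with the printout
step 12: x = -2 + (6) = 4, y = 10 + (9) = 19 -> confirmed correct
step 13: x = 4 + (-7) = -3, y = 19 + (-8) = 11 -> verified
Nothing is out of place; the run is error-free.

no error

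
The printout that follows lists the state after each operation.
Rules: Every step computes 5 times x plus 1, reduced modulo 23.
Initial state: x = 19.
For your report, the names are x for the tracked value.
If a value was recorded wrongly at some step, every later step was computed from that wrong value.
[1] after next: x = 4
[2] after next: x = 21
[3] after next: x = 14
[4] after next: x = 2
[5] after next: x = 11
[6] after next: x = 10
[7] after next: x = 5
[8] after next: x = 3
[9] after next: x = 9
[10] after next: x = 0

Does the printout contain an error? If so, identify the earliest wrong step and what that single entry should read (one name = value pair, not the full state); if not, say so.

Recomputing the run from the initial state:
step 1: x = 4
step 2: x = 21
step 3: x = 14
step 4: x = 2
step 5: x = 11
step 6: x = 10
step 7: x = 5
step 8: x = 3
step 9: x = 16
step 10: x = 12
The first disagreement with the printout is at step 9, where the value should be x = 16.

step 9, x = 16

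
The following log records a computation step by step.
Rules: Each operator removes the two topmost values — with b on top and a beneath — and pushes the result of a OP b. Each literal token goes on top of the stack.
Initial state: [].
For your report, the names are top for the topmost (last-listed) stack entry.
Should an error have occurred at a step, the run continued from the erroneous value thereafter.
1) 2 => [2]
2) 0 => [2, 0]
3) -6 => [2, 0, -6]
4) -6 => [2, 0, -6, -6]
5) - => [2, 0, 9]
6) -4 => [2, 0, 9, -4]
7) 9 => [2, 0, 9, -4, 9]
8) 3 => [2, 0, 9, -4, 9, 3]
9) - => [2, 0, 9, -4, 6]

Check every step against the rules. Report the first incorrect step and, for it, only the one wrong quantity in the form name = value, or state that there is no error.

step 5, top = 0

Recomputing the run from the initial state:
step 1: [2]
step 2: [2, 0]
step 3: [2, 0, -6]
step 4: [2, 0, -6, -6]
step 5: [2, 0, 0]
step 6: [2, 0, 0, -4]
step 7: [2, 0, 0, -4, 9]
step 8: [2, 0, 0, -4, 9, 3]
step 9: [2, 0, 0, -4, 6]
The first disagreement with the log is at step 5, where the value should be top = 0.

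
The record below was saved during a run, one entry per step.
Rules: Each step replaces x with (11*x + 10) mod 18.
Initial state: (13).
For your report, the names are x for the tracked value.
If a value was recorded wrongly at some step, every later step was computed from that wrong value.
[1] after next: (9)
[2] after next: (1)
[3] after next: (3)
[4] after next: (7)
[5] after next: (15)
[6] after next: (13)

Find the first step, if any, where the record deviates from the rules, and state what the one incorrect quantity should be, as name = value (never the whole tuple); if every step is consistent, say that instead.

step 1: x = (11*13 + 10) mod 18 = 9 -> consistent with the record
step 2: x = (11*9 + 10) mod 18 = 1 -> matches
step 3: x = (11*1 + 10) mod 18 = 3 -> checks out
step 4: x = (11*3 + 10) mod 18 = 7 -> in agreement
step 5: x = (11*7 + 10) mod 18 = 15 -> checks out
step 6: x = (11*15 + 10) mod 18 = 13 -> consistent with the record
All steps check out; nothing to correct.

no error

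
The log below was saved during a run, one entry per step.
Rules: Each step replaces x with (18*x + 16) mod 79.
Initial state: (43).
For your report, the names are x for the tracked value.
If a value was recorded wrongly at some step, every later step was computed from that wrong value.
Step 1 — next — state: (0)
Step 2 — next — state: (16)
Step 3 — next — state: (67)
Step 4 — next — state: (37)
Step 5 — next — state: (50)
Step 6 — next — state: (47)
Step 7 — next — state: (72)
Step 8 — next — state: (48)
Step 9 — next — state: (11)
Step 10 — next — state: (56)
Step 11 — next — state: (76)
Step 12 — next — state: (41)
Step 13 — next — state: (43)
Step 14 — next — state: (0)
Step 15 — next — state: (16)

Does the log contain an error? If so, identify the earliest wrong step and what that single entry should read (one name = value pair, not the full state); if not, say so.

no error

Recomputing the run from the initial state:
step 1: x = 0
step 2: x = 16
step 3: x = 67
step 4: x = 37
step 5: x = 50
step 6: x = 47
step 7: x = 72
step 8: x = 48
step 9: x = 11
step 10: x = 56
step 11: x = 76
step 12: x = 41
step 13: x = 43
step 14: x = 0
step 15: x = 16
This matches the log at every step.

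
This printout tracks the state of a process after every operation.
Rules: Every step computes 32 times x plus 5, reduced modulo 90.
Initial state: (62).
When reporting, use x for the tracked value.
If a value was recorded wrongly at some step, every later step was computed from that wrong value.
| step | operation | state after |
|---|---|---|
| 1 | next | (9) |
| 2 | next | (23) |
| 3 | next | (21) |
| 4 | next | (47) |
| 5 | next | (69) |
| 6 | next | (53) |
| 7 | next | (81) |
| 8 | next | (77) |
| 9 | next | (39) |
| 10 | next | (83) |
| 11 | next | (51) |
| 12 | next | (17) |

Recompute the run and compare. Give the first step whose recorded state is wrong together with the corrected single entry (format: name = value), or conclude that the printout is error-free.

Recomputing the run from the initial state:
step 1: x = 9
step 2: x = 23
step 3: x = 21
step 4: x = 47
step 5: x = 69
step 6: x = 53
step 7: x = 81
step 8: x = 77
step 9: x = 39
step 10: x = 83
step 11: x = 51
step 12: x = 17
This matches the printout at every step.

no error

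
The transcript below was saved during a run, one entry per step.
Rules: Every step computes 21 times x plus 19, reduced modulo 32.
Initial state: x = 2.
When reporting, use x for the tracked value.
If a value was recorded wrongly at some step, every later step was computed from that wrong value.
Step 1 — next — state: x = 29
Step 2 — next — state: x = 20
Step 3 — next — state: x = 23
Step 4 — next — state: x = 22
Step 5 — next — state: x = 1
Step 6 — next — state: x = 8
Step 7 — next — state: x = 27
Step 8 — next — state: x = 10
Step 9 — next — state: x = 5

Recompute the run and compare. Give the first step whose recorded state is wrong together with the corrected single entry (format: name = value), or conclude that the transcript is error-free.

no error

Recomputing the run from the initial state:
step 1: x = 29
step 2: x = 20
step 3: x = 23
step 4: x = 22
step 5: x = 1
step 6: x = 8
step 7: x = 27
step 8: x = 10
step 9: x = 5
This matches the transcript at every step.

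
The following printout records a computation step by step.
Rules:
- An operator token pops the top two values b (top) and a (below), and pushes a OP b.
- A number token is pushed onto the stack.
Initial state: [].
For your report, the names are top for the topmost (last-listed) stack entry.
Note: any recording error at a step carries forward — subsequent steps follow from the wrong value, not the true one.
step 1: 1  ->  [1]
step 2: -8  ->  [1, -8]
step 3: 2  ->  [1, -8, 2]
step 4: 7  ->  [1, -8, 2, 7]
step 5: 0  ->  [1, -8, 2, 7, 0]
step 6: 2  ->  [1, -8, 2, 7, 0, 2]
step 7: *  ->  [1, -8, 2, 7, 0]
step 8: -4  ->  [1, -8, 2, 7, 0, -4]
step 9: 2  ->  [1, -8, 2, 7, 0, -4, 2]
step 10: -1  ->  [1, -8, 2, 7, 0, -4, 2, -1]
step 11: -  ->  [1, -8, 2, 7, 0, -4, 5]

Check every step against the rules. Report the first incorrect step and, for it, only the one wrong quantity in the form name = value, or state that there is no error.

Recomputing the run from the initial state:
step 1: [1]
step 2: [1, -8]
step 3: [1, -8, 2]
step 4: [1, -8, 2, 7]
step 5: [1, -8, 2, 7, 0]
step 6: [1, -8, 2, 7, 0, 2]
step 7: [1, -8, 2, 7, 0]
step 8: [1, -8, 2, 7, 0, -4]
step 9: [1, -8, 2, 7, 0, -4, 2]
step 10: [1, -8, 2, 7, 0, -4, 2, -1]
step 11: [1, -8, 2, 7, 0, -4, 3]
The first disagreement with the printout is at step 11, where the value should be top = 3.

step 11, top = 3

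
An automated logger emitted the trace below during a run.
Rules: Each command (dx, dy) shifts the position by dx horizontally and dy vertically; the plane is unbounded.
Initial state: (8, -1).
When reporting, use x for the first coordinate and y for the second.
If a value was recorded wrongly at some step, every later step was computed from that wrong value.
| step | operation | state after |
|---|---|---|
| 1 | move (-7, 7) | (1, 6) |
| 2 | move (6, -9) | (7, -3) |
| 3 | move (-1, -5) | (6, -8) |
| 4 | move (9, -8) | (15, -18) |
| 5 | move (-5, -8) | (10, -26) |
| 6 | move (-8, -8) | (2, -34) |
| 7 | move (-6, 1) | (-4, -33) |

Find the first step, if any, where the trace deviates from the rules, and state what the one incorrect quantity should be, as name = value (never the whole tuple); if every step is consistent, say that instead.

Recomputing the run from the initial state:
step 1: x = 1, y = 6
step 2: x = 7, y = -3
step 3: x = 6, y = -8
step 4: x = 15, y = -16
step 5: x = 10, y = -24
step 6: x = 2, y = -32
step 7: x = -4, y = -31
The first disagreement with the trace is at step 4, where the value should be y = -16.

step 4, y = -16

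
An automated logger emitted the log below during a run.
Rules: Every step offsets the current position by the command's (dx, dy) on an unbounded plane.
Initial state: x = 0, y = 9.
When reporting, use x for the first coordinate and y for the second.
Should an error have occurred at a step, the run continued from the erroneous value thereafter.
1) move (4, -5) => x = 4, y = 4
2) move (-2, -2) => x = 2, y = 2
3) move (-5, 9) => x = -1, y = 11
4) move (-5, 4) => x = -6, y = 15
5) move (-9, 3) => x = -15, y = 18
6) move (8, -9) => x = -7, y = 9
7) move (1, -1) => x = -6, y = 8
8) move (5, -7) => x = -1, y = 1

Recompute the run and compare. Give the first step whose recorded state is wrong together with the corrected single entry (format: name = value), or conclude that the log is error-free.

1. x = 0 + (4) = 4, y = 9 + (-5) = 4 (no discrepancy)
2. x = 4 + (-2) = 2, y = 4 + (-2) = 2 (agrees with the log)
3. x = 2 + (-5) = -3, y = 2 + (9) = 11 (the log has a different value)
So the first discrepancy is step 3, where the right value is x = -3.

step 3, x = -3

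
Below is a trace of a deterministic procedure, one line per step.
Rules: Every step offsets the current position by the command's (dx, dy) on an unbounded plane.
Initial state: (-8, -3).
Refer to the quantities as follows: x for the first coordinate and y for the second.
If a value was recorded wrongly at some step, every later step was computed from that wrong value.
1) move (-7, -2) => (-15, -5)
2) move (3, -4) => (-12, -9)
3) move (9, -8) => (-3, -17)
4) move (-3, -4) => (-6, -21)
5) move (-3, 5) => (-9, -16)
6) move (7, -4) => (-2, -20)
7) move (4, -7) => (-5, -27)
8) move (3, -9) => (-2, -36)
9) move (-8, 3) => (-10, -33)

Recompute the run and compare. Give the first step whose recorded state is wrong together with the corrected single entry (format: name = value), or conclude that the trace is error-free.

step 7, x = 2

Recomputing the run from the initial state:
step 1: x = -15, y = -5
step 2: x = -12, y = -9
step 3: x = -3, y = -17
step 4: x = -6, y = -21
step 5: x = -9, y = -16
step 6: x = -2, y = -20
step 7: x = 2, y = -27
step 8: x = 5, y = -36
step 9: x = -3, y = -33
The first disagreement with the trace is at step 7, where the value should be x = 2.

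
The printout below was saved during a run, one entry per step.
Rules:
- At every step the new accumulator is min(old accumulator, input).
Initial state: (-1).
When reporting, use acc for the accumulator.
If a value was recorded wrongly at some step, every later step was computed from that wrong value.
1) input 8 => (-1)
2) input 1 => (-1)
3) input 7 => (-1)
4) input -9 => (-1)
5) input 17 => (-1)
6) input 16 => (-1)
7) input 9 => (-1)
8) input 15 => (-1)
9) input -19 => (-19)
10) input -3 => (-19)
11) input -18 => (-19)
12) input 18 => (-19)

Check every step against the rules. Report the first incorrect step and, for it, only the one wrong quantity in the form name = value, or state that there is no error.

step 4, acc = -9

Recomputing the run from the initial state:
step 1: acc = -1
step 2: acc = -1
step 3: acc = -1
step 4: acc = -9
step 5: acc = -9
step 6: acc = -9
step 7: acc = -9
step 8: acc = -9
step 9: acc = -19
step 10: acc = -19
step 11: acc = -19
step 12: acc = -19
The first disagreement with the printout is at step 4, where the value should be acc = -9.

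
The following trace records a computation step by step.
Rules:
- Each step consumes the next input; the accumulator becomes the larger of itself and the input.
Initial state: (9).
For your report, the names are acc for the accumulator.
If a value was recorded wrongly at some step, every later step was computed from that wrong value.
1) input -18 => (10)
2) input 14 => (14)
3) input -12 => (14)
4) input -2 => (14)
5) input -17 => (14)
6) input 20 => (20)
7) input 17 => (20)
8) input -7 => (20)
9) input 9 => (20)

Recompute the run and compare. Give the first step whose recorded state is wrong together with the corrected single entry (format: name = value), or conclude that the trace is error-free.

1. acc = max(9, -18) = 9 (first mismatch against the trace)
Step 1 is the first one off; corrected, acc = 9.

step 1, acc = 9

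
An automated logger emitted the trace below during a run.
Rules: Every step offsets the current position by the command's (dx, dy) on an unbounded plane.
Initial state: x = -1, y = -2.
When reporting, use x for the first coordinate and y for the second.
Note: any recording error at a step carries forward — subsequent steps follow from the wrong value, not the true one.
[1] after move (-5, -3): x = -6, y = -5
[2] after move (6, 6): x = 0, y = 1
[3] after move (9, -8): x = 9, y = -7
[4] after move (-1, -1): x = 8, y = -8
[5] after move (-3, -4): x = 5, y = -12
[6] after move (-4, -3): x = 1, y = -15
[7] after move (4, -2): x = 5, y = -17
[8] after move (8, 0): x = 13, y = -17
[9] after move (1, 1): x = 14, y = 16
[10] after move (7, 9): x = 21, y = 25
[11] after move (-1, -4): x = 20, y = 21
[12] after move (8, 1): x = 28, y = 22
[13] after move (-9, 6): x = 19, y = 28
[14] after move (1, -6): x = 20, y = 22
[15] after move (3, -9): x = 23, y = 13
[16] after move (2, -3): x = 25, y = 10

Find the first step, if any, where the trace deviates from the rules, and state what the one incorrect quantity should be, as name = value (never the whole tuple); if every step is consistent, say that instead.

Step 1: x = -1 + (-5) = -6, y = -2 + (-3) = -5 — confirmed correct.
Step 2: x = -6 + (6) = 0, y = -5 + (6) = 1 — same as recorded.
Step 3: x = 0 + (9) = 9, y = 1 + (-8) = -7 — confirmed correct.
Step 4: x = 9 + (-1) = 8, y = -7 + (-1) = -8 — matches.
Step 5: x = 8 + (-3) = 5, y = -8 + (-4) = -12 — exactly as logged.
Step 6: x = 5 + (-4) = 1, y = -12 + (-3) = -15 — checks out.
Step 7: x = 1 + (4) = 5, y = -15 + (-2) = -17 — matches.
Step 8: x = 5 + (8) = 13, y = -17 + (0) = -17 — consistent with the trace.
Step 9: x = 13 + (1) = 14, y = -17 + (1) = -16 — the entry is off here.
First incorrect step: 9; the correct value is y = -16.

step 9, y = -16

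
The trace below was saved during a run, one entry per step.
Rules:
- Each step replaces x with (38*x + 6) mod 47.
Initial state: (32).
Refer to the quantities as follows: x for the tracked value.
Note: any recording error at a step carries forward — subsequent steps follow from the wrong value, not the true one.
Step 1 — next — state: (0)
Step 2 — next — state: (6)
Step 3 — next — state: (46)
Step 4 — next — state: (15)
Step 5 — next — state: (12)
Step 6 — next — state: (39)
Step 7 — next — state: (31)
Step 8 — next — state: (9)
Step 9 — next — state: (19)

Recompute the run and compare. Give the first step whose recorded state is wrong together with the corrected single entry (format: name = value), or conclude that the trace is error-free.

step 1: x = (38*32 + 6) mod 47 = 0 -> no discrepancy
step 2: x = (38*0 + 6) mod 47 = 6 -> checks out
step 3: x = (38*6 + 6) mod 47 = 46 -> verified
step 4: x = (38*46 + 6) mod 47 = 15 -> agrees with the trace
step 5: x = (38*15 + 6) mod 47 = 12 -> same as recorded
step 6: x = (38*12 + 6) mod 47 = 39 -> consistent with the trace
step 7: x = (38*39 + 6) mod 47 = 31 -> same as recorded
step 8: x = (38*31 + 6) mod 47 = 9 -> checks out
step 9: x = (38*9 + 6) mod 47 = 19 -> no discrepancy
The whole run recomputes cleanly — no discrepancies.

no error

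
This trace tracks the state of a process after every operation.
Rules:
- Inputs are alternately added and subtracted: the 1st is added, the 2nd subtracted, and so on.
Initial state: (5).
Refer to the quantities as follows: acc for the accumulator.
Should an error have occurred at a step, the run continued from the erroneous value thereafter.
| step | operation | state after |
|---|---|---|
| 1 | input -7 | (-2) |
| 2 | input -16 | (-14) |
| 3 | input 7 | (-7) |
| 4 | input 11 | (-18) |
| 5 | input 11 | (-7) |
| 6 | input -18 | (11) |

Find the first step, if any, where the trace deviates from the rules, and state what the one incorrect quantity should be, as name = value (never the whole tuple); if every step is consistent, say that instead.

Step 1: acc = 5 + -7 = -2 — in agreement.
Step 2: acc = -2 - -16 = 14 — the entry is off here.
First deviation found at step 2; the corrected entry is acc = 14.

step 2, acc = 14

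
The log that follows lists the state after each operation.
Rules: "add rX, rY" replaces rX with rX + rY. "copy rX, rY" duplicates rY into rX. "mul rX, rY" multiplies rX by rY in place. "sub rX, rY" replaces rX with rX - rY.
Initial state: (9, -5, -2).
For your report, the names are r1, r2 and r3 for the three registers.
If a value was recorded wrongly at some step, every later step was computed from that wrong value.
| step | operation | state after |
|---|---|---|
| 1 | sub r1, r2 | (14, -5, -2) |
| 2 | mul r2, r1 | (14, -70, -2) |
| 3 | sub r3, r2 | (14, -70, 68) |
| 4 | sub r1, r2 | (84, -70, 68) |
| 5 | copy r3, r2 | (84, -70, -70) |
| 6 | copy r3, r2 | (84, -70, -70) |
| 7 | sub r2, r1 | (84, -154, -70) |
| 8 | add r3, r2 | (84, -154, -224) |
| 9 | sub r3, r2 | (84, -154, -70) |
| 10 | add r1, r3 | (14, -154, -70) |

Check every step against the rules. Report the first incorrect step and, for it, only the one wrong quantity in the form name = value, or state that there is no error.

Recomputing the run from the initial state:
step 1: r1 = 14, r2 = -5, r3 = -2
step 2: r1 = 14, r2 = -70, r3 = -2
step 3: r1 = 14, r2 = -70, r3 = 68
step 4: r1 = 84, r2 = -70, r3 = 68
step 5: r1 = 84, r2 = -70, r3 = -70
step 6: r1 = 84, r2 = -70, r3 = -70
step 7: r1 = 84, r2 = -154, r3 = -70
step 8: r1 = 84, r2 = -154, r3 = -224
step 9: r1 = 84, r2 = -154, r3 = -70
step 10: r1 = 14, r2 = -154, r3 = -70
This matches the log at every step.

no error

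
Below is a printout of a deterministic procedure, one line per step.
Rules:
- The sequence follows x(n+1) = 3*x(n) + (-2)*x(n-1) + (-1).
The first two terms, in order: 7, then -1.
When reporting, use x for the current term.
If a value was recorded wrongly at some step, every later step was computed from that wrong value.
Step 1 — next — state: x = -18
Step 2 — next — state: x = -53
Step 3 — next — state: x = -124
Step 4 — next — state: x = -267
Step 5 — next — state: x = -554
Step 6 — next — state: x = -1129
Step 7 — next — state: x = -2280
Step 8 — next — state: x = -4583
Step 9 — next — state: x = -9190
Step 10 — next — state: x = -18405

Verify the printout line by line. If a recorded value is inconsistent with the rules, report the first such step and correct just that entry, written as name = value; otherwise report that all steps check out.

no error

Step 1: x = 3*(-1) + (-2)*(7) + (-1) = -18 — matches.
Step 2: x = 3*(-18) + (-2)*(-1) + (-1) = -53 — verified.
Step 3: x = 3*(-53) + (-2)*(-18) + (-1) = -124 — exactly as logged.
Step 4: x = 3*(-124) + (-2)*(-53) + (-1) = -267 — no discrepancy.
Step 5: x = 3*(-267) + (-2)*(-124) + (-1) = -554 — verified.
Step 6: x = 3*(-554) + (-2)*(-267) + (-1) = -1129 — checks out.
Step 7: x = 3*(-1129) + (-2)*(-554) + (-1) = -2280 — agrees with the printout.
Step 8: x = 3*(-2280) + (-2)*(-1129) + (-1) = -4583 — checks out.
Step 9: x = 3*(-4583) + (-2)*(-2280) + (-1) = -9190 — confirmed correct.
Step 10: x = 3*(-9190) + (-2)*(-4583) + (-1) = -18405 — verified.
Each recorded entry agrees with the recomputation.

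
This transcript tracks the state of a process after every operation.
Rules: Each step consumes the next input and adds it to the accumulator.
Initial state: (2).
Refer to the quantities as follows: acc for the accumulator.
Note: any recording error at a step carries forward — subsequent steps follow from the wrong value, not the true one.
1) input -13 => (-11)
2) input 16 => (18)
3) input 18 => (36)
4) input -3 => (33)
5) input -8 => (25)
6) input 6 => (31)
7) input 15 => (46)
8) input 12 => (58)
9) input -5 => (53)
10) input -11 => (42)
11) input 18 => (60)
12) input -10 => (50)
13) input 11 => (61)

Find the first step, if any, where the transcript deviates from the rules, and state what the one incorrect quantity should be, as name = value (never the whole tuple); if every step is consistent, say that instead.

Recomputing the run from the initial state:
step 1: acc = -11
step 2: acc = 5
step 3: acc = 23
step 4: acc = 20
step 5: acc = 12
step 6: acc = 18
step 7: acc = 33
step 8: acc = 45
step 9: acc = 40
step 10: acc = 29
step 11: acc = 47
step 12: acc = 37
step 13: acc = 48
The first disagreement with the transcript is at step 2, where the value should be acc = 5.

step 2, acc = 5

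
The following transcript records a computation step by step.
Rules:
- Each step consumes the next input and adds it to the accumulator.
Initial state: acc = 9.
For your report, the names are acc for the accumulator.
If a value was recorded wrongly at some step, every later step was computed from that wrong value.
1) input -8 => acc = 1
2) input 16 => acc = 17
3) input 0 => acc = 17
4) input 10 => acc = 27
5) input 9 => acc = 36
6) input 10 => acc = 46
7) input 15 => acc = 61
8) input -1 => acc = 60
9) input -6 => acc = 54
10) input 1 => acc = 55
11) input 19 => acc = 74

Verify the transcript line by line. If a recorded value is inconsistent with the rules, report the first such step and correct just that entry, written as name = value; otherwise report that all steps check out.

Step 1: acc = 9 + -8 = 1 — verified.
Step 2: acc = 1 + 16 = 17 — no discrepancy.
Step 3: acc = 17 + 0 = 17 — no discrepancy.
Step 4: acc = 17 + 10 = 27 — no discrepancy.
Step 5: acc = 27 + 9 = 36 — verified.
Step 6: acc = 36 + 10 = 46 — confirmed correct.
Step 7: acc = 46 + 15 = 61 — verified.
Step 8: acc = 61 + -1 = 60 — no discrepancy.
Step 9: acc = 60 + -6 = 54 — in agreement.
Step 10: acc = 54 + 1 = 55 — no discrepancy.
Step 11: acc = 55 + 19 = 74 — exactly as logged.
Nothing is out of place; the run is error-free.

no error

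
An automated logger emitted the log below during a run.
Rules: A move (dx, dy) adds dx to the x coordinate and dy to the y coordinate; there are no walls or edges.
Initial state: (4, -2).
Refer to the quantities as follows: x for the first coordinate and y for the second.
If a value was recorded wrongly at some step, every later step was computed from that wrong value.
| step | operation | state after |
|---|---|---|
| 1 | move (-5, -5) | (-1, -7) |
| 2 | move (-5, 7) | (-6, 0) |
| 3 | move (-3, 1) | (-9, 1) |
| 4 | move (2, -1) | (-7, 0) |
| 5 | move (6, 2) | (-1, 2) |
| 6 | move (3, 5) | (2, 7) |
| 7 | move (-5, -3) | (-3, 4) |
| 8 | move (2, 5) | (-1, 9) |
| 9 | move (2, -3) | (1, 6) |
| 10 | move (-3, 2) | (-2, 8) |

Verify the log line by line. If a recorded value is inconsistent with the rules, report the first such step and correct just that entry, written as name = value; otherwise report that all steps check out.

no error

1. x = 4 + (-5) = -1, y = -2 + (-5) = -7 (no discrepancy)
2. x = -1 + (-5) = -6, y = -7 + (7) = 0 (same as recorded)
3. x = -6 + (-3) = -9, y = 0 + (1) = 1 (checks out)
4. x = -9 + (2) = -7, y = 1 + (-1) = 0 (checks out)
5. x = -7 + (6) = -1, y = 0 + (2) = 2 (agrees with the log)
6. x = -1 + (3) = 2, y = 2 + (5) = 7 (agrees with the log)
7. x = 2 + (-5) = -3, y = 7 + (-3) = 4 (same as recorded)
8. x = -3 + (2) = -1, y = 4 + (5) = 9 (in agreement)
9. x = -1 + (2) = 1, y = 9 + (-3) = 6 (consistent with the log)
10. x = 1 + (-3) = -2, y = 6 + (2) = 8 (agrees with the log)
The whole run recomputes cleanly — no discrepancies.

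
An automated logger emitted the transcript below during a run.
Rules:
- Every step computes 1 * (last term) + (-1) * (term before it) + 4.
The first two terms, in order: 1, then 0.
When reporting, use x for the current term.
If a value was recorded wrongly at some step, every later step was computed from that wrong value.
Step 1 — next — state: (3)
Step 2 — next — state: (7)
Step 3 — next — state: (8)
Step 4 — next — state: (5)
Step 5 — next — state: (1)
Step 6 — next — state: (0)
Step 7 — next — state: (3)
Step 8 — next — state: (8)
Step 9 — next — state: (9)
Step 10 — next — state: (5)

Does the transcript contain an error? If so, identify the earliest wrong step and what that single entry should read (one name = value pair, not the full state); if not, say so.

step 1: x = 1*(0) + (-1)*(1) + (4) = 3 -> no discrepancy
step 2: x = 1*(3) + (-1)*(0) + (4) = 7 -> agrees with the transcript
step 3: x = 1*(7) + (-1)*(3) + (4) = 8 -> checks out
step 4: x = 1*(8) + (-1)*(7) + (4) = 5 -> verified
step 5: x = 1*(5) + (-1)*(8) + (4) = 1 -> matches
step 6: x = 1*(1) + (-1)*(5) + (4) = 0 -> no discrepancy
step 7: x = 1*(0) + (-1)*(1) + (4) = 3 -> confirmed correct
step 8: x = 1*(3) + (-1)*(0) + (4) = 7 -> the transcript has a different value
First incorrect step: 8; the correct value is x = 7.

step 8, x = 7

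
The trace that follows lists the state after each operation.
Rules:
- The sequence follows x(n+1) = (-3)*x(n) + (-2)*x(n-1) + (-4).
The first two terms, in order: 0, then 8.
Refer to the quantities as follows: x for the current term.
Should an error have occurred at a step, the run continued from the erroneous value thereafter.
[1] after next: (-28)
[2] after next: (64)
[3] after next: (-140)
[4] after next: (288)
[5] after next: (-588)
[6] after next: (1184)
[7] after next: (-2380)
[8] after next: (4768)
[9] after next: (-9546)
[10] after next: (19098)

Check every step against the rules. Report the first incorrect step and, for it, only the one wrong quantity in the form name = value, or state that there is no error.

Recomputing the run from the initial state:
step 1: x = -28
step 2: x = 64
step 3: x = -140
step 4: x = 288
step 5: x = -588
step 6: x = 1184
step 7: x = -2380
step 8: x = 4768
step 9: x = -9548
step 10: x = 19104
The first disagreement with the trace is at step 9, where the value should be x = -9548.

step 9, x = -9548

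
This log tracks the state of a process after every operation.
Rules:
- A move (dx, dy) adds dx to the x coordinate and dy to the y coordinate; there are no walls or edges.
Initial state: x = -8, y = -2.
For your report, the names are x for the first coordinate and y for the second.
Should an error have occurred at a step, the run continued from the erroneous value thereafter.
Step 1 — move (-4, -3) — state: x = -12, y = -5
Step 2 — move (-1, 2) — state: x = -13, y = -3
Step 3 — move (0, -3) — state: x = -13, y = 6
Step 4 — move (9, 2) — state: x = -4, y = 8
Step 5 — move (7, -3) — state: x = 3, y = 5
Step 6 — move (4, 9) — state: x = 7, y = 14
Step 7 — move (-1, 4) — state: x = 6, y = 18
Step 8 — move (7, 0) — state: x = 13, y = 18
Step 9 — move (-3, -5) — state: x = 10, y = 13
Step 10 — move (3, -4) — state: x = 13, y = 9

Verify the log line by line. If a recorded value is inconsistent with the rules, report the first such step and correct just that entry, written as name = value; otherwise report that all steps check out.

Recomputing the run from the initial state:
step 1: x = -12, y = -5
step 2: x = -13, y = -3
step 3: x = -13, y = -6
step 4: x = -4, y = -4
step 5: x = 3, y = -7
step 6: x = 7, y = 2
step 7: x = 6, y = 6
step 8: x = 13, y = 6
step 9: x = 10, y = 1
step 10: x = 13, y = -3
The first disagreement with the log is at step 3, where the value should be y = -6.

step 3, y = -6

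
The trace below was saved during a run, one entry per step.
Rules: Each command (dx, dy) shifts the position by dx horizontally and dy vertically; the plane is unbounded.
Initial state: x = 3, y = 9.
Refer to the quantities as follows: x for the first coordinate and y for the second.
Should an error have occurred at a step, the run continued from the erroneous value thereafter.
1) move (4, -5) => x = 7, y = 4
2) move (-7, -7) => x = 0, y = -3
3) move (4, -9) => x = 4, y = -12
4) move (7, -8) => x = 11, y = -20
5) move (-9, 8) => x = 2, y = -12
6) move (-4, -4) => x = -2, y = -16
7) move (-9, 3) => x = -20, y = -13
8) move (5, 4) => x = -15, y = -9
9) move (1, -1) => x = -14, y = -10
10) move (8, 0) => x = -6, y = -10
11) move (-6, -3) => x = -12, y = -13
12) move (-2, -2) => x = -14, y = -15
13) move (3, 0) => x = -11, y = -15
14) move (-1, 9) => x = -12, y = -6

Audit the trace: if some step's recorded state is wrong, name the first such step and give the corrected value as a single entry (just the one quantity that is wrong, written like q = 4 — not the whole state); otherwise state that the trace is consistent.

step 7, x = -11

Step 1: x = 3 + (4) = 7, y = 9 + (-5) = 4 — exactly as logged.
Step 2: x = 7 + (-7) = 0, y = 4 + (-7) = -3 — in agreement.
Step 3: x = 0 + (4) = 4, y = -3 + (-9) = -12 — verified.
Step 4: x = 4 + (7) = 11, y = -12 + (-8) = -20 — checks out.
Step 5: x = 11 + (-9) = 2, y = -20 + (8) = -12 — exactly as logged.
Step 6: x = 2 + (-4) = -2, y = -12 + (-4) = -16 — exactly as logged.
Step 7: x = -2 + (-9) = -11, y = -16 + (3) = -13 — the trace has a different value.
So the first discrepancy is step 7, where the right value is x = -11.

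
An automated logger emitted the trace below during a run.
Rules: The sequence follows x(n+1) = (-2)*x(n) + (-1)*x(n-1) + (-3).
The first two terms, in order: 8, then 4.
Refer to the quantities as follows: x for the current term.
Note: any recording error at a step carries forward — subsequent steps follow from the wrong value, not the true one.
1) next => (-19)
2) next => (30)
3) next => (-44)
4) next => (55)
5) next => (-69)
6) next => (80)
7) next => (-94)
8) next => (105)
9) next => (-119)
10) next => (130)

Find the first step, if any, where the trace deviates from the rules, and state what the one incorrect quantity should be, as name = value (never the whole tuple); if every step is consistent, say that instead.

step 2, x = 31

Step 1: x = -2*(4) + (-1)*(8) + (-3) = -19 — matches.
Step 2: x = -2*(-19) + (-1)*(4) + (-3) = 31 — a discrepancy with the trace.
First deviation found at step 2; the corrected entry is x = 31.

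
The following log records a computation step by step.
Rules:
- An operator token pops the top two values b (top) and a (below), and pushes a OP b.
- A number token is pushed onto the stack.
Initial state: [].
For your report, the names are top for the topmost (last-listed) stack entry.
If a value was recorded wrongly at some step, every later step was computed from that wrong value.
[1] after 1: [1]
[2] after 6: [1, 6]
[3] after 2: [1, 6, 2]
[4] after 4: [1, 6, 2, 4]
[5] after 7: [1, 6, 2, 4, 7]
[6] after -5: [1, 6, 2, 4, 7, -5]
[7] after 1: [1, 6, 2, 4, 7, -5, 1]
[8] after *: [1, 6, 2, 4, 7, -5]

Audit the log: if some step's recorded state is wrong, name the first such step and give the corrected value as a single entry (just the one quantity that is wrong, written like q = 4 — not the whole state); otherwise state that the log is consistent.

1. push 1: top = 1 (verified)
2. push 6: top = 6 (same as recorded)
3. push 2: top = 2 (consistent with the log)
4. push 4: top = 4 (in agreement)
5. push 7: top = 7 (exactly as logged)
6. push -5: top = -5 (consistent with the log)
7. push 1: top = 1 (consistent with the log)
8. -5 * 1 = -5 (in agreement)
The recomputation confirms every line.

no error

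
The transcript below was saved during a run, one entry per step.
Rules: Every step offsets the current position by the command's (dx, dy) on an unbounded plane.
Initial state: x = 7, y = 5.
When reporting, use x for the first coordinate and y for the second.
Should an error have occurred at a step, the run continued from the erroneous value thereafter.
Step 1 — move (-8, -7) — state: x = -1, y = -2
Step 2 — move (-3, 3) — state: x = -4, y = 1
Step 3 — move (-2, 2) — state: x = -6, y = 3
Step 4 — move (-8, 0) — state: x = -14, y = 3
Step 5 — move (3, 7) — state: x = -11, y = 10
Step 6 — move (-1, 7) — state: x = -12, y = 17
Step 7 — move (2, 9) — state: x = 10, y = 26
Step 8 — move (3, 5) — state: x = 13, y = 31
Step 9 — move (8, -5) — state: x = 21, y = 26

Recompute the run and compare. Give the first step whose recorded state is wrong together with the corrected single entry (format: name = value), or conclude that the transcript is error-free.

step 7, x = -10

Recomputing the run from the initial state:
step 1: x = -1, y = -2
step 2: x = -4, y = 1
step 3: x = -6, y = 3
step 4: x = -14, y = 3
step 5: x = -11, y = 10
step 6: x = -12, y = 17
step 7: x = -10, y = 26
step 8: x = -7, y = 31
step 9: x = 1, y = 26
The first disagreement with the transcript is at step 7, where the value should be x = -10.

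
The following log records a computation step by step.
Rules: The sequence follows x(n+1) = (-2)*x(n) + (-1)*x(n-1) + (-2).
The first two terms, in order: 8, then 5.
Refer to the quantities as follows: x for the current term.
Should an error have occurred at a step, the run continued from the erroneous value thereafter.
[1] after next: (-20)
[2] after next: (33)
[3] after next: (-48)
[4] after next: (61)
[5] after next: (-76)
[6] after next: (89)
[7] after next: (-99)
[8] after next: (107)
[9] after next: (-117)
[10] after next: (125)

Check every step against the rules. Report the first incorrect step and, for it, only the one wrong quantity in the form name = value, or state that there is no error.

step 7, x = -104

Recomputing the run from the initial state:
step 1: x = -20
step 2: x = 33
step 3: x = -48
step 4: x = 61
step 5: x = -76
step 6: x = 89
step 7: x = -104
step 8: x = 117
step 9: x = -132
step 10: x = 145
The first disagreement with the log is at step 7, where the value should be x = -104.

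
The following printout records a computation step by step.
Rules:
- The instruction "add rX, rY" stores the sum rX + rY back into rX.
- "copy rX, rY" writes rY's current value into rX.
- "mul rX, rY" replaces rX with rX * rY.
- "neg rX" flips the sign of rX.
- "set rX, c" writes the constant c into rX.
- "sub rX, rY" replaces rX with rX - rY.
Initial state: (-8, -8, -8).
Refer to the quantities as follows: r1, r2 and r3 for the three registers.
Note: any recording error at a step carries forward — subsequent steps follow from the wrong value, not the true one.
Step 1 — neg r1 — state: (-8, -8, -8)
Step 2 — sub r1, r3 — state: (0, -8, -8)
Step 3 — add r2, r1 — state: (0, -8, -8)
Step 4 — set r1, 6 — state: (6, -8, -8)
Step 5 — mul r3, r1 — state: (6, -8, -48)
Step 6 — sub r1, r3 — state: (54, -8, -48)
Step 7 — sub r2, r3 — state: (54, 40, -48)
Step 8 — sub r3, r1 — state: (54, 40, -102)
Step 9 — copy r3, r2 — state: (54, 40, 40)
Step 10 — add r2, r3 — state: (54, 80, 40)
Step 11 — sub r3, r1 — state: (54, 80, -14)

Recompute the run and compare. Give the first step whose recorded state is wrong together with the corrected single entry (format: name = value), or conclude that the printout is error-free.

step 1, r1 = 8

Step 1: r1 = -(-8) = 8 — the entry is off here.
Step 1 is the first one off; corrected, r1 = 8.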